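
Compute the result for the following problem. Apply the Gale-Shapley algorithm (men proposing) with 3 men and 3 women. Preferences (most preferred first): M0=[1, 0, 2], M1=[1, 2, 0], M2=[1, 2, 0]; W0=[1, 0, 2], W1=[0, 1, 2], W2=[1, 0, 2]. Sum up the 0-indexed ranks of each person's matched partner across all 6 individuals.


Step 1: Run Gale-Shapley (men propose, women hold best offer):
  M0 proposes to W1; she accepts
  M1 proposes to W1; rejected
  M1 proposes to W2; she accepts
  M2 proposes to W1; rejected
  M2 proposes to W2; rejected
  M2 proposes to W0; she accepts
Step 2: Final matching: W0-M2, W1-M0, W2-M1
Step 3: 0-indexed ranks (man's rank of his match, then woman's): 2 + 2 + 0 + 0 + 1 + 0
Step 4: Total rank sum = 5

5


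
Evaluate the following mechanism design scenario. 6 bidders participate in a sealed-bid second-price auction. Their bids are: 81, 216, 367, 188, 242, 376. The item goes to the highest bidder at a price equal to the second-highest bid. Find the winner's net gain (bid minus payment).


Step 1: Sort bids in descending order: 376, 367, 242, 216, 188, 81
Step 2: The winning bid is the highest: 376
Step 3: The payment equals the second-highest bid: 367
Step 4: Surplus = winner's bid - payment = 376 - 367 = 9

9


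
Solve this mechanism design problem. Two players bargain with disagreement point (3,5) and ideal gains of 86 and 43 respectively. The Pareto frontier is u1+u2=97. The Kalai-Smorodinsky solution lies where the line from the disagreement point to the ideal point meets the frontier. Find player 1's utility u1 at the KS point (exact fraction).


Step 1: At the KS point, (u1-d1)/r1 = (u2-d2)/r2 = t and u1+u2 = 97
Step 2: u1 = d1 + r1*t and u2 = d2 + r2*t, so (d1 + r1*t) + (d2 + r2*t) = 97
Step 3: t = (97 - 3 - 5)/(86 + 43) = 89/129
Step 4: u1 = d1 + r1*t = 3 + 86 * 89/129 = 187/3
Step 5: (Check: u2 = d2 + r2*t = 104/3; u1+u2 = 187/3 + 104/3 = 97, on the frontier.)

187/3


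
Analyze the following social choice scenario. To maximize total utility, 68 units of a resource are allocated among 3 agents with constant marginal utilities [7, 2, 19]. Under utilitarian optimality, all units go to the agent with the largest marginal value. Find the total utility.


Step 1: The marginal utilities are [7, 2, 19]
Step 2: The highest marginal utility is 19
Step 3: All 68 units go to that agent
Step 4: Total utility = 19 * 68 = 1292

1292


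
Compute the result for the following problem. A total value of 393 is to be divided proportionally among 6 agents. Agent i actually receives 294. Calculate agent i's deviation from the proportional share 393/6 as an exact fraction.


Step 1: Proportional share = 393/6 = 131/2
Step 2: Agent's actual allocation = 294
Step 3: Excess = 294 - 131/2 = 457/2

457/2


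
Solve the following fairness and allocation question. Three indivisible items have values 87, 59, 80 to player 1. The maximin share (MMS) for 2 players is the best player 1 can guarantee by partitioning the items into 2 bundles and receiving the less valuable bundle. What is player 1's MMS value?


Step 1: Item values = 87, 59, 80
Step 2: Enumerate all 2-bundle partitions and take the smaller bundle:
  Partition 1: {87} vs {59,80} -> bundles 87, 139; min = 87
  Partition 2: {59} vs {87,80} -> bundles 59, 167; min = 59
  Partition 3: {80} vs {87,59} -> bundles 80, 146; min = 80
Step 3: MMS = max(87, 59, 80) = 87

87


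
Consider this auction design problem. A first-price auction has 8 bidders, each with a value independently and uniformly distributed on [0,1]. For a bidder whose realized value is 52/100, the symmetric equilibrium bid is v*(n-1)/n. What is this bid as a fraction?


Step 1: The symmetric BNE bidding function is b(v) = v * (n-1) / n
Step 2: Substitute v = 13/25 and n = 8
Step 3: b = 13/25 * 7/8
Step 4: b = 91/200

91/200


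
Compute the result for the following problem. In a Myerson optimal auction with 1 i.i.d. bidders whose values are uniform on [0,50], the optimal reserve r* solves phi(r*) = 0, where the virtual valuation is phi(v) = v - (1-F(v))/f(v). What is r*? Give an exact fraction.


Step 1: For U[0,50], F(v) = v/50 and f(v) = 1/50
Step 2: phi(v) = v - (1 - v/50)/(1/50) = v - (50 - v) = 2v - 50
Step 3: Set phi(r*) = 0: 2r* - 50 = 0
Step 4: r* = 50/2 = 25 (the number of bidders n = 1 does not enter)

25


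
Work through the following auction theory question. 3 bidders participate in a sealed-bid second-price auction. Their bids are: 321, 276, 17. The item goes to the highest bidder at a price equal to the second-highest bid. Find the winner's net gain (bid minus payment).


Step 1: Sort bids in descending order: 321, 276, 17
Step 2: The winning bid is the highest: 321
Step 3: The payment equals the second-highest bid: 276
Step 4: Surplus = winner's bid - payment = 321 - 276 = 45

45


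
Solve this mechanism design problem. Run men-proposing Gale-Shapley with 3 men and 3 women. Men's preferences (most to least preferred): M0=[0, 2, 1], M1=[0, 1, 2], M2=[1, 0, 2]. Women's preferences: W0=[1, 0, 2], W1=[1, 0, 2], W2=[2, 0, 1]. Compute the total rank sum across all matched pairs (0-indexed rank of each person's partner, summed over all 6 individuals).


Step 1: Run Gale-Shapley (men propose, women hold best offer):
  M0 proposes to W0; she accepts
  M1 proposes to W0; she switches from M0
  M2 proposes to W1; she accepts
  M0 proposes to W2; she accepts
Step 2: Final matching: W0-M1, W1-M2, W2-M0
Step 3: 0-indexed ranks (man's rank of his match, then woman's): 0 + 0 + 0 + 2 + 1 + 1
Step 4: Total rank sum = 4

4


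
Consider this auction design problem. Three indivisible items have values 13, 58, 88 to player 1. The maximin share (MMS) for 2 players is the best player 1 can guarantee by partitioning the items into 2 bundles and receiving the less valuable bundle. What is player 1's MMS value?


Step 1: Item values = 13, 58, 88
Step 2: Enumerate all 2-bundle partitions and take the smaller bundle:
  Partition 1: {13} vs {58,88} -> bundles 13, 146; min = 13
  Partition 2: {58} vs {13,88} -> bundles 58, 101; min = 58
  Partition 3: {88} vs {13,58} -> bundles 88, 71; min = 71
Step 3: MMS = max(13, 58, 71) = 71

71


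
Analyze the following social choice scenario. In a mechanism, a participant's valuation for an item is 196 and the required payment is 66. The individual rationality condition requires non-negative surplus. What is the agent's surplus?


Step 1: Surplus = value - payment = 196 - 66 = 130
Step 2: IR is satisfied (surplus >= 0)

130


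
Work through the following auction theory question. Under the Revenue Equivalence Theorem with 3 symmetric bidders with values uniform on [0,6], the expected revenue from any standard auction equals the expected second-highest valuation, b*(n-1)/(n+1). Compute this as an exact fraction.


Step 1: By Revenue Equivalence, expected revenue = b*(n-1)/(n+1)
Step 2: Substituting n = 3, b = 6
Step 3: Revenue = 6*(3-1)/(3+1) = 6*2/4
Step 4: Revenue = 12/4 = 3

3


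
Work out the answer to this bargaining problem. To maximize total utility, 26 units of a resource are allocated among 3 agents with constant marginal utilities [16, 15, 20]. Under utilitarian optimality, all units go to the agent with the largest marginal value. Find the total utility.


Step 1: The marginal utilities are [16, 15, 20]
Step 2: The highest marginal utility is 20
Step 3: All 26 units go to that agent
Step 4: Total utility = 20 * 26 = 520

520


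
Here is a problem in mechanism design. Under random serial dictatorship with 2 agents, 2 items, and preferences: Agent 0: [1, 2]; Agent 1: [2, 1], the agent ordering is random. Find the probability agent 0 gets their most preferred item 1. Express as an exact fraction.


Step 1: Agent 0 wants item 1
Step 2: There are 2 possible orderings of agents
Step 3: In 2 orderings, agent 0 gets item 1
Step 4: Probability = 2/2 = 1

1


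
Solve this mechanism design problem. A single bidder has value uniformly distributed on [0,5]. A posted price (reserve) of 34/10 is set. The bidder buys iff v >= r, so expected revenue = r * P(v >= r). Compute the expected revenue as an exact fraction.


Step 1: Posted price r = 17/5, value support [0,5]
Step 2: P(v >= r) = (5 - 17/5)/5 = 8/25
Step 3: Expected revenue = r * P(v >= r) = 17/5 * 8/25
Step 4: Revenue = 136/125

136/125


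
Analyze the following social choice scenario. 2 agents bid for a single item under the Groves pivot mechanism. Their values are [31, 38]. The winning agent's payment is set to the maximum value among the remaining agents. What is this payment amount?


Step 1: The efficient winner is agent 1 with value 38
Step 2: Other agents' values: [31]
Step 3: Pivot payment = max(others) = 31
Step 4: The winner pays 31

31


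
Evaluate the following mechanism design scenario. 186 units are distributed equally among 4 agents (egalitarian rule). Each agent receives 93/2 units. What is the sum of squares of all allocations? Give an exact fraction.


Step 1: Each agent's share = 186/4 = 93/2
Step 2: Square of each share = (93/2)^2 = 8649/4
Step 3: Sum of squares = 4 * 8649/4 = 8649

8649


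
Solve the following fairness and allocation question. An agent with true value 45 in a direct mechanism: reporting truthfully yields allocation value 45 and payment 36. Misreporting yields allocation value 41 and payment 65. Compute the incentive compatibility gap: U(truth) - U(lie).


Step 1: U(truth) = value - payment = 45 - 36 = 9
Step 2: U(lie) = allocation - payment = 41 - 65 = -24
Step 3: IC gap = 9 - (-24) = 33

33


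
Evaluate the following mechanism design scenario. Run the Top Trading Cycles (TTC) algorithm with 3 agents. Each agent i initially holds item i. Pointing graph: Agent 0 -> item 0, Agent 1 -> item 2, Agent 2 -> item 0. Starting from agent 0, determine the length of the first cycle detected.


Step 1: Trace the pointer graph from agent 0: 0 -> 0
Step 2: A cycle is detected when we revisit agent 0
Step 3: The cycle is: 0 -> 0
Step 4: Cycle length = 1

1


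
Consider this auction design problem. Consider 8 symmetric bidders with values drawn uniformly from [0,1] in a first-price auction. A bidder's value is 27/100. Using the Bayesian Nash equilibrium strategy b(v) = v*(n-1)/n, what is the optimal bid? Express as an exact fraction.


Step 1: The symmetric BNE bidding function is b(v) = v * (n-1) / n
Step 2: Substitute v = 27/100 and n = 8
Step 3: b = 27/100 * 7/8
Step 4: b = 189/800

189/800


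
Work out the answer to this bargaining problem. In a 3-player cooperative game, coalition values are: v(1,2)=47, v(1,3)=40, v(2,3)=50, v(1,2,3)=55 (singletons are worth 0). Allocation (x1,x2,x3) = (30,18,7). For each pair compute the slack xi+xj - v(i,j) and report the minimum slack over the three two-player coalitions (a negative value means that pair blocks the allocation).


Step 1: Slack for coalition (1,2): x1+x2 - v12 = 48 - 47 = 1
Step 2: Slack for coalition (1,3): x1+x3 - v13 = 37 - 40 = -3
Step 3: Slack for coalition (2,3): x2+x3 - v23 = 25 - 50 = -25
Step 4: Minimum slack = min(1, -3, -25) = -25, attained by (2,3); coalition (2,3) can block (slack < 0), so the allocation is not in the core

-25


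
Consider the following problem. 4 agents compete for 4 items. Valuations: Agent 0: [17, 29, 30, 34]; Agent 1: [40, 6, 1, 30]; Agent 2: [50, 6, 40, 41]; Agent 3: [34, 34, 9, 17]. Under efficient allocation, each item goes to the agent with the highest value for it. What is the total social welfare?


Step 1: For each item, find the maximum value among all agents.
Step 2: Item 0 -> Agent 2 (value 50)
Step 3: Item 1 -> Agent 3 (value 34)
Step 4: Item 2 -> Agent 2 (value 40)
Step 5: Item 3 -> Agent 2 (value 41)
Step 6: Total welfare = 50 + 34 + 40 + 41 = 165

165


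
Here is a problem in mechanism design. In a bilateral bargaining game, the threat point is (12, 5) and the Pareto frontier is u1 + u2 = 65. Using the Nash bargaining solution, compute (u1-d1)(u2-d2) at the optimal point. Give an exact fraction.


Step 1: The Nash solution splits surplus symmetrically above the disagreement point
Step 2: u1 = (total + d1 - d2)/2 = (65 + 12 - 5)/2 = 36
Step 3: u2 = (total - d1 + d2)/2 = (65 - 12 + 5)/2 = 29
Step 4: Nash product = (36 - 12) * (29 - 5)
Step 5: = 24 * 24 = 576

576


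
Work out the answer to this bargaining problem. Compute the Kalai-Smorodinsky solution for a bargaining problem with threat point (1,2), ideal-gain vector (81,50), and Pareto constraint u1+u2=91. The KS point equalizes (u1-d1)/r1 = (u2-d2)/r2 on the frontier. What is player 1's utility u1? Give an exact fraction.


Step 1: At the KS point, (u1-d1)/r1 = (u2-d2)/r2 = t and u1+u2 = 91
Step 2: u1 = d1 + r1*t and u2 = d2 + r2*t, so (d1 + r1*t) + (d2 + r2*t) = 91
Step 3: t = (91 - 1 - 2)/(81 + 50) = 88/131
Step 4: u1 = d1 + r1*t = 1 + 81 * 88/131 = 7259/131
Step 5: (Check: u2 = d2 + r2*t = 4662/131; u1+u2 = 7259/131 + 4662/131 = 91, on the frontier.)

7259/131


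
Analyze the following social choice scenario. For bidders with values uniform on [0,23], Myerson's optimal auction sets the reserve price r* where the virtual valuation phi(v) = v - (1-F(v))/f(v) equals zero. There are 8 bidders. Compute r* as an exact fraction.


Step 1: For U[0,23], F(v) = v/23 and f(v) = 1/23
Step 2: phi(v) = v - (1 - v/23)/(1/23) = v - (23 - v) = 2v - 23
Step 3: Set phi(r*) = 0: 2r* - 23 = 0
Step 4: r* = 23/2 (the number of bidders n = 8 does not enter)

23/2


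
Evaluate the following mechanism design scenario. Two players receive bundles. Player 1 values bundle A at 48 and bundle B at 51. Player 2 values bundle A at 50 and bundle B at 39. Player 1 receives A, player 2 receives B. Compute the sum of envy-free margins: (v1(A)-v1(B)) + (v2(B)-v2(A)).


Step 1: Player 1's margin = v1(A) - v1(B) = 48 - 51 = -3
Step 2: Player 2's margin = v2(B) - v2(A) = 39 - 50 = -11
Step 3: Total margin = -3 + -11 = -14

-14


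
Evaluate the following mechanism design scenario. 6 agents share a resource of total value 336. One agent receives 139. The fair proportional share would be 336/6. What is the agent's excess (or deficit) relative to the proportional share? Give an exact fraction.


Step 1: Proportional share = 336/6 = 56
Step 2: Agent's actual allocation = 139
Step 3: Excess = 139 - 56 = 83

83


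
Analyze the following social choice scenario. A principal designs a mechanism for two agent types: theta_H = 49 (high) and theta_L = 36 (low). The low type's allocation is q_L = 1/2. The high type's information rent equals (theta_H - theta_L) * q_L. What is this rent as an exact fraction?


Step 1: theta_H - theta_L = 49 - 36 = 13
Step 2: Information rent = (theta_H - theta_L) * q_L
Step 3: = 13 * 1/2
Step 4: = 13/2

13/2


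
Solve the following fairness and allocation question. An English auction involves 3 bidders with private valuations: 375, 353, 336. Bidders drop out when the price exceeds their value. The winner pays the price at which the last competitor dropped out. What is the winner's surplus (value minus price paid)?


Step 1: Identify the highest value: 375
Step 2: Identify the second-highest value: 353
Step 3: The final price = second-highest value = 353
Step 4: Surplus = 375 - 353 = 22

22


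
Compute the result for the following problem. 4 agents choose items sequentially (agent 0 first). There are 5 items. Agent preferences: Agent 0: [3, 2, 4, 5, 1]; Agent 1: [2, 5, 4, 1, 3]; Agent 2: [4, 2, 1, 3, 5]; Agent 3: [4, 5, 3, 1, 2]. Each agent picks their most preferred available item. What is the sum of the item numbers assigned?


Step 1: Agent 0 picks item 3
Step 2: Agent 1 picks item 2
Step 3: Agent 2 picks item 4
Step 4: Agent 3 picks item 5
Step 5: Sum = 3 + 2 + 4 + 5 = 14

14


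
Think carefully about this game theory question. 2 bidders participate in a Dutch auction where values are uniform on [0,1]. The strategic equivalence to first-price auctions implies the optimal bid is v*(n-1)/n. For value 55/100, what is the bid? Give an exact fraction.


Step 1: Dutch auctions are strategically equivalent to first-price auctions
Step 2: The equilibrium bid is b(v) = v*(n-1)/n
Step 3: b = 11/20 * 1/2
Step 4: b = 11/40

11/40


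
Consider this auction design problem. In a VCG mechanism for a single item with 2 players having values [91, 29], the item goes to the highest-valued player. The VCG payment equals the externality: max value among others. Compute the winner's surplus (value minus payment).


Step 1: The winner is the agent with the highest value: agent 0 with value 91
Step 2: Values of other agents: [29]
Step 3: VCG payment = max of others' values = 29
Step 4: Surplus = 91 - 29 = 62

62


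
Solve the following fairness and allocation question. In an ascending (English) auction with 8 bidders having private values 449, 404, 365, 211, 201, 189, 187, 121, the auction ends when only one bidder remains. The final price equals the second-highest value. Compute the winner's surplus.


Step 1: Identify the highest value: 449
Step 2: Identify the second-highest value: 404
Step 3: The final price = second-highest value = 404
Step 4: Surplus = 449 - 404 = 45

45


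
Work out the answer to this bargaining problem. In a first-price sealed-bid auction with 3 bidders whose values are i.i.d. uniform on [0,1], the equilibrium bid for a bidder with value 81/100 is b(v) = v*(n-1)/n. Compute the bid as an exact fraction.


Step 1: The symmetric BNE bidding function is b(v) = v * (n-1) / n
Step 2: Substitute v = 81/100 and n = 3
Step 3: b = 81/100 * 2/3
Step 4: b = 27/50

27/50


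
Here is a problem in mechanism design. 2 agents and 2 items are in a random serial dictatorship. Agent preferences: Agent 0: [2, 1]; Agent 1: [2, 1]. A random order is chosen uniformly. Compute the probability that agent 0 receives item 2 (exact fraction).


Step 1: Agent 0 wants item 2
Step 2: There are 2 possible orderings of agents
Step 3: In 1 orderings, agent 0 gets item 2
Step 4: Probability = 1/2

1/2


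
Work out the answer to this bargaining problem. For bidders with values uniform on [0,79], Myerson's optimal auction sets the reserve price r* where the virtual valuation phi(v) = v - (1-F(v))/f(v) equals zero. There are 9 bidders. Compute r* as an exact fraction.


Step 1: For U[0,79], F(v) = v/79 and f(v) = 1/79
Step 2: phi(v) = v - (1 - v/79)/(1/79) = v - (79 - v) = 2v - 79
Step 3: Set phi(r*) = 0: 2r* - 79 = 0
Step 4: r* = 79/2 (the number of bidders n = 9 does not enter)

79/2


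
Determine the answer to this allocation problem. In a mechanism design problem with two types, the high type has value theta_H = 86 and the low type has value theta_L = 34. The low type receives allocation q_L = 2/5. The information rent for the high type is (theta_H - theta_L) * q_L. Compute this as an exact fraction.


Step 1: theta_H - theta_L = 86 - 34 = 52
Step 2: Information rent = (theta_H - theta_L) * q_L
Step 3: = 52 * 2/5
Step 4: = 104/5

104/5


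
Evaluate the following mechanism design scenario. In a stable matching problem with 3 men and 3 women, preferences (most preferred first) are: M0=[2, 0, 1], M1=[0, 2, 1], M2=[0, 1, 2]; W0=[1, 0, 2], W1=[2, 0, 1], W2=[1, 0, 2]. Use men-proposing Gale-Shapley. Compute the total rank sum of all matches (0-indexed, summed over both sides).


Step 1: Run Gale-Shapley (men propose, women hold best offer):
  M0 proposes to W2; she accepts
  M1 proposes to W0; she accepts
  M2 proposes to W0; rejected
  M2 proposes to W1; she accepts
Step 2: Final matching: W0-M1, W1-M2, W2-M0
Step 3: 0-indexed ranks (man's rank of his match, then woman's): 0 + 0 + 1 + 0 + 0 + 1
Step 4: Total rank sum = 2

2


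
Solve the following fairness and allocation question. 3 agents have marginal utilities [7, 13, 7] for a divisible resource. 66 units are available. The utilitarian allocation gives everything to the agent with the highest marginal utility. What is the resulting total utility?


Step 1: The marginal utilities are [7, 13, 7]
Step 2: The highest marginal utility is 13
Step 3: All 66 units go to that agent
Step 4: Total utility = 13 * 66 = 858

858


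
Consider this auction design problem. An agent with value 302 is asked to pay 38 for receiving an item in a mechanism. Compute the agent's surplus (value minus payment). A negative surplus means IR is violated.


Step 1: Surplus = value - payment = 302 - 38 = 264
Step 2: IR is satisfied (surplus >= 0)

264


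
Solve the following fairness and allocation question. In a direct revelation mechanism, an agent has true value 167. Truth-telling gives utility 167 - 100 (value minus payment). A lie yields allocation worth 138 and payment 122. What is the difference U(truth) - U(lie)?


Step 1: U(truth) = value - payment = 167 - 100 = 67
Step 2: U(lie) = allocation - payment = 138 - 122 = 16
Step 3: IC gap = 67 - 16 = 51

51


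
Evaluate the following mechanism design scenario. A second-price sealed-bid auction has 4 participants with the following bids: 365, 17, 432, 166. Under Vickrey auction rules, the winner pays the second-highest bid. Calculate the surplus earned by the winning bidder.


Step 1: Sort bids in descending order: 432, 365, 166, 17
Step 2: The winning bid is the highest: 432
Step 3: The payment equals the second-highest bid: 365
Step 4: Surplus = winner's bid - payment = 432 - 365 = 67

67


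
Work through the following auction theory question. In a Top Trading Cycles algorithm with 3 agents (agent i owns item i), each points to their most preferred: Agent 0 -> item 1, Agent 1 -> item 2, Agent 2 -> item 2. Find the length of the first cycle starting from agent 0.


Step 1: Trace the pointer graph from agent 0: 0 -> 1 -> 2 -> 2
Step 2: A cycle is detected when we revisit agent 2
Step 3: The cycle is: 2 -> 2
Step 4: Cycle length = 1

1


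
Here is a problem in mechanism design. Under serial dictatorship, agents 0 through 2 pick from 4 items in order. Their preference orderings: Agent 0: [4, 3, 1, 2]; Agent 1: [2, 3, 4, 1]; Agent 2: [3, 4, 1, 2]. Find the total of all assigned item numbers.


Step 1: Agent 0 picks item 4
Step 2: Agent 1 picks item 2
Step 3: Agent 2 picks item 3
Step 4: Sum = 4 + 2 + 3 = 9

9


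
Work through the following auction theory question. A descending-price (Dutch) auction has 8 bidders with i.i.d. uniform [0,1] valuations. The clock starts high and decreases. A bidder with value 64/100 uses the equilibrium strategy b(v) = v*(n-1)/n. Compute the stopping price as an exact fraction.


Step 1: Dutch auctions are strategically equivalent to first-price auctions
Step 2: The equilibrium bid is b(v) = v*(n-1)/n
Step 3: b = 16/25 * 7/8
Step 4: b = 14/25

14/25


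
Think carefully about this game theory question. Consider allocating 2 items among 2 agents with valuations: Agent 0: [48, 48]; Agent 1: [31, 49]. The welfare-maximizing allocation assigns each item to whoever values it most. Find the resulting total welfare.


Step 1: For each item, find the maximum value among all agents.
Step 2: Item 0 -> Agent 0 (value 48)
Step 3: Item 1 -> Agent 1 (value 49)
Step 4: Total welfare = 48 + 49 = 97

97


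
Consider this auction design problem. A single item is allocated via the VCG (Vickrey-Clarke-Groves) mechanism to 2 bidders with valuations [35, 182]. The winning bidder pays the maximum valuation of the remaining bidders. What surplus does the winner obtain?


Step 1: The winner is the agent with the highest value: agent 1 with value 182
Step 2: Values of other agents: [35]
Step 3: VCG payment = max of others' values = 35
Step 4: Surplus = 182 - 35 = 147

147


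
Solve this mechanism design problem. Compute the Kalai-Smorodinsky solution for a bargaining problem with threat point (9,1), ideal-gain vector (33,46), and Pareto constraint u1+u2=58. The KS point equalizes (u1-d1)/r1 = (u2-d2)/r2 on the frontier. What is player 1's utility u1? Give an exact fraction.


Step 1: At the KS point, (u1-d1)/r1 = (u2-d2)/r2 = t and u1+u2 = 58
Step 2: u1 = d1 + r1*t and u2 = d2 + r2*t, so (d1 + r1*t) + (d2 + r2*t) = 58
Step 3: t = (58 - 9 - 1)/(33 + 46) = 48/79
Step 4: u1 = d1 + r1*t = 9 + 33 * 48/79 = 2295/79
Step 5: (Check: u2 = d2 + r2*t = 2287/79; u1+u2 = 2295/79 + 2287/79 = 58, on the frontier.)

2295/79


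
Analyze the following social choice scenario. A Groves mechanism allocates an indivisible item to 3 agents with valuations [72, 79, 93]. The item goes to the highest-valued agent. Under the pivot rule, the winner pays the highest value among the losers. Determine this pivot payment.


Step 1: The efficient winner is agent 2 with value 93
Step 2: Other agents' values: [72, 79]
Step 3: Pivot payment = max(others) = 79
Step 4: The winner pays 79

79


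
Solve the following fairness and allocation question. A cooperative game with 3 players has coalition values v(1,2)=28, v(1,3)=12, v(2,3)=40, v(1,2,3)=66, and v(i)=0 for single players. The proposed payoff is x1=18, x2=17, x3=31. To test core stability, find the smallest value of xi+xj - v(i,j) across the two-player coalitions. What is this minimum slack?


Step 1: Slack for coalition (1,2): x1+x2 - v12 = 35 - 28 = 7
Step 2: Slack for coalition (1,3): x1+x3 - v13 = 49 - 12 = 37
Step 3: Slack for coalition (2,3): x2+x3 - v23 = 48 - 40 = 8
Step 4: Minimum slack = min(7, 37, 8) = 7, attained by (1,2); no pair can gain by deviating, so the allocation is in the core

7


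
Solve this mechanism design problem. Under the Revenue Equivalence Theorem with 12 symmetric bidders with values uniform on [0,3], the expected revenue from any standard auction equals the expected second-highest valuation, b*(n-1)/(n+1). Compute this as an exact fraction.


Step 1: By Revenue Equivalence, expected revenue = b*(n-1)/(n+1)
Step 2: Substituting n = 12, b = 3
Step 3: Revenue = 3*(12-1)/(12+1) = 3*11/13
Step 4: Revenue = 33/13

33/13


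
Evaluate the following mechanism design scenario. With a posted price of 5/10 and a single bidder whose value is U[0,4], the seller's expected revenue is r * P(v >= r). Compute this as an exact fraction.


Step 1: Posted price r = 1/2, value support [0,4]
Step 2: P(v >= r) = (4 - 1/2)/4 = 7/8
Step 3: Expected revenue = r * P(v >= r) = 1/2 * 7/8
Step 4: Revenue = 7/16

7/16


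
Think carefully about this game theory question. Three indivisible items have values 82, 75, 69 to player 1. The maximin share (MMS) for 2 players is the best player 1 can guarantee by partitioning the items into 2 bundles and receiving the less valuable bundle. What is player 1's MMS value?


Step 1: Item values = 82, 75, 69
Step 2: Enumerate all 2-bundle partitions and take the smaller bundle:
  Partition 1: {82} vs {75,69} -> bundles 82, 144; min = 82
  Partition 2: {75} vs {82,69} -> bundles 75, 151; min = 75
  Partition 3: {69} vs {82,75} -> bundles 69, 157; min = 69
Step 3: MMS = max(82, 75, 69) = 82

82


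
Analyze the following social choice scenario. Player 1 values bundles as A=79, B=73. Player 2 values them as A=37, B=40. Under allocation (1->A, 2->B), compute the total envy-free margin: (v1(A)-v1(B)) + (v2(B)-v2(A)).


Step 1: Player 1's margin = v1(A) - v1(B) = 79 - 73 = 6
Step 2: Player 2's margin = v2(B) - v2(A) = 40 - 37 = 3
Step 3: Total margin = 6 + 3 = 9

9


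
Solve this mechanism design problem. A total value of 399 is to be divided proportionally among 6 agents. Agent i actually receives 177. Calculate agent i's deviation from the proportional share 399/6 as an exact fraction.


Step 1: Proportional share = 399/6 = 133/2
Step 2: Agent's actual allocation = 177
Step 3: Excess = 177 - 133/2 = 221/2

221/2


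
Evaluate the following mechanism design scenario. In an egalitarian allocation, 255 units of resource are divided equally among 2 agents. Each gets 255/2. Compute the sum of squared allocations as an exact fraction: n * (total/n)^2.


Step 1: Each agent's share = 255/2
Step 2: Square of each share = (255/2)^2 = 65025/4
Step 3: Sum of squares = 2 * 65025/4 = 65025/2

65025/2


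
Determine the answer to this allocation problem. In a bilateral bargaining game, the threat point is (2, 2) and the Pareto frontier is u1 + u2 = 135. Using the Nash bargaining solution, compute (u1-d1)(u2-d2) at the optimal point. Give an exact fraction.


Step 1: The Nash solution splits surplus symmetrically above the disagreement point
Step 2: u1 = (total + d1 - d2)/2 = (135 + 2 - 2)/2 = 135/2
Step 3: u2 = (total - d1 + d2)/2 = (135 - 2 + 2)/2 = 135/2
Step 4: Nash product = (135/2 - 2) * (135/2 - 2)
Step 5: = 131/2 * 131/2 = 17161/4

17161/4


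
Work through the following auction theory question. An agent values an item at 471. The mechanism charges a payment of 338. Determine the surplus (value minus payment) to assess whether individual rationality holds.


Step 1: Surplus = value - payment = 471 - 338 = 133
Step 2: IR is satisfied (surplus >= 0)

133


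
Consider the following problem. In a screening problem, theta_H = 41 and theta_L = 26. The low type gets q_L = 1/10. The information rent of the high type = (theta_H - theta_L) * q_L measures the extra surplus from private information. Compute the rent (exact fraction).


Step 1: theta_H - theta_L = 41 - 26 = 15
Step 2: Information rent = (theta_H - theta_L) * q_L
Step 3: = 15 * 1/10
Step 4: = 3/2

3/2


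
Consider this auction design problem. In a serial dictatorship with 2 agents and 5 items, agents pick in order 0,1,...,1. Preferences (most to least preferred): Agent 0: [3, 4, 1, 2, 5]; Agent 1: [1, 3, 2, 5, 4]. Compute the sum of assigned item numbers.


Step 1: Agent 0 picks item 3
Step 2: Agent 1 picks item 1
Step 3: Sum = 3 + 1 = 4

4


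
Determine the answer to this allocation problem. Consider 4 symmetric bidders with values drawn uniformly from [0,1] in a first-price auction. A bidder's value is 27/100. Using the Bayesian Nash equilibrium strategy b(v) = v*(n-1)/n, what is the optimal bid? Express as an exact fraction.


Step 1: The symmetric BNE bidding function is b(v) = v * (n-1) / n
Step 2: Substitute v = 27/100 and n = 4
Step 3: b = 27/100 * 3/4
Step 4: b = 81/400

81/400


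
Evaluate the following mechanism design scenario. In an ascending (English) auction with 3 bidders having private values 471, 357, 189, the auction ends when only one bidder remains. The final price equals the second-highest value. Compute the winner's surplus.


Step 1: Identify the highest value: 471
Step 2: Identify the second-highest value: 357
Step 3: The final price = second-highest value = 357
Step 4: Surplus = 471 - 357 = 114

114


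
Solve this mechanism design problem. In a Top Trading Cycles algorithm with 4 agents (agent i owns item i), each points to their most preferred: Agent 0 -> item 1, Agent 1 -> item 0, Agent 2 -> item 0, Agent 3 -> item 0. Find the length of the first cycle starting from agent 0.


Step 1: Trace the pointer graph from agent 0: 0 -> 1 -> 0
Step 2: A cycle is detected when we revisit agent 0
Step 3: The cycle is: 0 -> 1 -> 0
Step 4: Cycle length = 2

2


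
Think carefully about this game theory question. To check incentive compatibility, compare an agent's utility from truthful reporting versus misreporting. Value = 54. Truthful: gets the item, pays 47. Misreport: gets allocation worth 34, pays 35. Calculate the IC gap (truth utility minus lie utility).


Step 1: U(truth) = value - payment = 54 - 47 = 7
Step 2: U(lie) = allocation - payment = 34 - 35 = -1
Step 3: IC gap = 7 - (-1) = 8

8


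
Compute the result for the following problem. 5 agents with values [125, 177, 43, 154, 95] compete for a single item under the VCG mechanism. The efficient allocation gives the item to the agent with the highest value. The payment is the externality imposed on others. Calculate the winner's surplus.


Step 1: The winner is the agent with the highest value: agent 1 with value 177
Step 2: Values of other agents: [125, 43, 154, 95]
Step 3: VCG payment = max of others' values = 154
Step 4: Surplus = 177 - 154 = 23

23


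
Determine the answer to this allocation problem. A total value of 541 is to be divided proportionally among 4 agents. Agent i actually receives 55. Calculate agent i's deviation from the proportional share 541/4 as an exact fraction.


Step 1: Proportional share = 541/4
Step 2: Agent's actual allocation = 55
Step 3: Excess = 55 - 541/4 = -321/4

-321/4


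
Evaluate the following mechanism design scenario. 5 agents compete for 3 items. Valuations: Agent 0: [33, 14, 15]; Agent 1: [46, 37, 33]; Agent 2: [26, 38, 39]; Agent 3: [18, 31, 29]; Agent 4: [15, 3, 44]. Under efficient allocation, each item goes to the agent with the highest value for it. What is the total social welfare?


Step 1: For each item, find the maximum value among all agents.
Step 2: Item 0 -> Agent 1 (value 46)
Step 3: Item 1 -> Agent 2 (value 38)
Step 4: Item 2 -> Agent 4 (value 44)
Step 5: Total welfare = 46 + 38 + 44 = 128

128


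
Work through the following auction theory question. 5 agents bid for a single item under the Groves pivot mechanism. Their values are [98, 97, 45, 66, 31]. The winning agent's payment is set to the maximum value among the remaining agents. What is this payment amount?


Step 1: The efficient winner is agent 0 with value 98
Step 2: Other agents' values: [97, 45, 66, 31]
Step 3: Pivot payment = max(others) = 97
Step 4: The winner pays 97

97


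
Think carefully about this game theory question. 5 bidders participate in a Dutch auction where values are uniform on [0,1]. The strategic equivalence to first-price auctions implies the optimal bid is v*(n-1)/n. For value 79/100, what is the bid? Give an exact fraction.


Step 1: Dutch auctions are strategically equivalent to first-price auctions
Step 2: The equilibrium bid is b(v) = v*(n-1)/n
Step 3: b = 79/100 * 4/5
Step 4: b = 79/125

79/125


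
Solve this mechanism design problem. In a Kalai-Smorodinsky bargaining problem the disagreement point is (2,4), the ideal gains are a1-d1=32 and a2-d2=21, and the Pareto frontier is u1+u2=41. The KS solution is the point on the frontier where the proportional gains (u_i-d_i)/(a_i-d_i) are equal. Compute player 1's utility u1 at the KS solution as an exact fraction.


Step 1: At the KS point, (u1-d1)/r1 = (u2-d2)/r2 = t and u1+u2 = 41
Step 2: u1 = d1 + r1*t and u2 = d2 + r2*t, so (d1 + r1*t) + (d2 + r2*t) = 41
Step 3: t = (41 - 2 - 4)/(32 + 21) = 35/53
Step 4: u1 = d1 + r1*t = 2 + 32 * 35/53 = 1226/53
Step 5: (Check: u2 = d2 + r2*t = 947/53; u1+u2 = 1226/53 + 947/53 = 41, on the frontier.)

1226/53


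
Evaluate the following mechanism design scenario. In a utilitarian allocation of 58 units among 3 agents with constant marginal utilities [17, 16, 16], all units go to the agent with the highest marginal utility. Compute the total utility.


Step 1: The marginal utilities are [17, 16, 16]
Step 2: The highest marginal utility is 17
Step 3: All 58 units go to that agent
Step 4: Total utility = 17 * 58 = 986

986


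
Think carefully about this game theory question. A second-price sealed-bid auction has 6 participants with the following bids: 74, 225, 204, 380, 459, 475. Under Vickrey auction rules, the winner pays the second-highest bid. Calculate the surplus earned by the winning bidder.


Step 1: Sort bids in descending order: 475, 459, 380, 225, 204, 74
Step 2: The winning bid is the highest: 475
Step 3: The payment equals the second-highest bid: 459
Step 4: Surplus = winner's bid - payment = 475 - 459 = 16

16


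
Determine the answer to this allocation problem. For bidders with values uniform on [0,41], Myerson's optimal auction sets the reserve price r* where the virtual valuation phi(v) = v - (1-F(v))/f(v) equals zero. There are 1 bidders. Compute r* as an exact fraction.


Step 1: For U[0,41], F(v) = v/41 and f(v) = 1/41
Step 2: phi(v) = v - (1 - v/41)/(1/41) = v - (41 - v) = 2v - 41
Step 3: Set phi(r*) = 0: 2r* - 41 = 0
Step 4: r* = 41/2 (the number of bidders n = 1 does not enter)

41/2


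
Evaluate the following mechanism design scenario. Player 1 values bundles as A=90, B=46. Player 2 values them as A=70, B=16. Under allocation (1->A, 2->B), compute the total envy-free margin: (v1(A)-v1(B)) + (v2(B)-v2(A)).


Step 1: Player 1's margin = v1(A) - v1(B) = 90 - 46 = 44
Step 2: Player 2's margin = v2(B) - v2(A) = 16 - 70 = -54
Step 3: Total margin = 44 + -54 = -10

-10


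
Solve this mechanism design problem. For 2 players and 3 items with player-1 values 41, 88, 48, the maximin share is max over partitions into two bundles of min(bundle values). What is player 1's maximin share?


Step 1: Item values = 41, 88, 48
Step 2: Enumerate all 2-bundle partitions and take the smaller bundle:
  Partition 1: {41} vs {88,48} -> bundles 41, 136; min = 41
  Partition 2: {88} vs {41,48} -> bundles 88, 89; min = 88
  Partition 3: {48} vs {41,88} -> bundles 48, 129; min = 48
Step 3: MMS = max(41, 88, 48) = 88

88


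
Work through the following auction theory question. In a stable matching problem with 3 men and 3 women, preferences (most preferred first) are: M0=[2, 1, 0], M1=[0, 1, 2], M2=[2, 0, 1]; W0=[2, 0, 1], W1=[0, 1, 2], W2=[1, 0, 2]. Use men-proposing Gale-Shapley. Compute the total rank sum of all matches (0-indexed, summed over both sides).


Step 1: Run Gale-Shapley (men propose, women hold best offer):
  M0 proposes to W2; she accepts
  M1 proposes to W0; she accepts
  M2 proposes to W2; rejected
  M2 proposes to W0; she switches from M1
  M1 proposes to W1; she accepts
Step 2: Final matching: W0-M2, W1-M1, W2-M0
Step 3: 0-indexed ranks (man's rank of his match, then woman's): 1 + 0 + 1 + 1 + 0 + 1
Step 4: Total rank sum = 4

4


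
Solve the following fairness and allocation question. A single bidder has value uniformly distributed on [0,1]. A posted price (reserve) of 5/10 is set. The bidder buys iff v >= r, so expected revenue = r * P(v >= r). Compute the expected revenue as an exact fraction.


Step 1: Posted price r = 1/2, value support [0,1]
Step 2: P(v >= r) = (1 - 1/2)/1 = 1/2
Step 3: Expected revenue = r * P(v >= r) = 1/2 * 1/2
Step 4: Revenue = 1/4

1/4


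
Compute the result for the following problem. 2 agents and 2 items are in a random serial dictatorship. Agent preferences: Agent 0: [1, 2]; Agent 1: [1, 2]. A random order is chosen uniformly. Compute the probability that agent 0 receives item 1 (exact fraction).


Step 1: Agent 0 wants item 1
Step 2: There are 2 possible orderings of agents
Step 3: In 1 orderings, agent 0 gets item 1
Step 4: Probability = 1/2

1/2


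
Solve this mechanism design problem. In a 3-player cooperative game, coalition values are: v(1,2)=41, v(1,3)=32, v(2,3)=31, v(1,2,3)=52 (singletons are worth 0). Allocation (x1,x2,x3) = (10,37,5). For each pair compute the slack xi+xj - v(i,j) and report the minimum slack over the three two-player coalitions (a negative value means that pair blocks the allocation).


Step 1: Slack for coalition (1,2): x1+x2 - v12 = 47 - 41 = 6
Step 2: Slack for coalition (1,3): x1+x3 - v13 = 15 - 32 = -17
Step 3: Slack for coalition (2,3): x2+x3 - v23 = 42 - 31 = 11
Step 4: Minimum slack = min(6, -17, 11) = -17, attained by (1,3); coalition (1,3) can block (slack < 0), so the allocation is not in the core

-17


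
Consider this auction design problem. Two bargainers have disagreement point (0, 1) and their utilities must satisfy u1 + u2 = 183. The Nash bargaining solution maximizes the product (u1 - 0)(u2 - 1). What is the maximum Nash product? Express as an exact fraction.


Step 1: The Nash solution splits surplus symmetrically above the disagreement point
Step 2: u1 = (total + d1 - d2)/2 = (183 + 0 - 1)/2 = 91
Step 3: u2 = (total - d1 + d2)/2 = (183 - 0 + 1)/2 = 92
Step 4: Nash product = (91 - 0) * (92 - 1)
Step 5: = 91 * 91 = 8281

8281


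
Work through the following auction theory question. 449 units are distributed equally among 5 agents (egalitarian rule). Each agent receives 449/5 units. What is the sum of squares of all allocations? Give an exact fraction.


Step 1: Each agent's share = 449/5
Step 2: Square of each share = (449/5)^2 = 201601/25
Step 3: Sum of squares = 5 * 201601/25 = 201601/5

201601/5
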